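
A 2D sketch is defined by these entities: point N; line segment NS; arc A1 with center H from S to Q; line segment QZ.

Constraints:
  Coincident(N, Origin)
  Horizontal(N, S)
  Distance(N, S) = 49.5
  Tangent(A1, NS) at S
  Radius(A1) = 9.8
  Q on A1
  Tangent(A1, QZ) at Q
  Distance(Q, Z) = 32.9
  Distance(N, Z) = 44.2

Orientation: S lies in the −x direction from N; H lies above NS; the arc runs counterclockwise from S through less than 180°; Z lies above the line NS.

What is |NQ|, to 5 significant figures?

41.029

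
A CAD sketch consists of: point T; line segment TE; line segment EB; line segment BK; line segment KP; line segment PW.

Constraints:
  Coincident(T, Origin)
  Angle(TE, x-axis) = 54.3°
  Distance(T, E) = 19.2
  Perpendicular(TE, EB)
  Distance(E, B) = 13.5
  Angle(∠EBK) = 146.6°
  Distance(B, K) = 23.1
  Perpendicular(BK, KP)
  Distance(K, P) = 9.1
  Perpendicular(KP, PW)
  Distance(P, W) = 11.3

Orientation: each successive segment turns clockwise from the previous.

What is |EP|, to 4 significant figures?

34.41

T is at the origin; TE runs at 54.3° with length 19.2, so E = (11.20, 15.59). The perpendicularity gives EB at right angles to TE, so EB runs at -35.70°; with |EB| = 13.5, B = (22.17, 7.714). ∠EBK = 146.6° gives BK at -69.10° from the x-axis; with |BK| = 23.1, K = (30.41, -13.87). BK ⟂ KP, so KP runs at -159.1°; with |KP| = 9.1, P = (21.91, -17.11). Then |EP| = |P − E| = 34.41.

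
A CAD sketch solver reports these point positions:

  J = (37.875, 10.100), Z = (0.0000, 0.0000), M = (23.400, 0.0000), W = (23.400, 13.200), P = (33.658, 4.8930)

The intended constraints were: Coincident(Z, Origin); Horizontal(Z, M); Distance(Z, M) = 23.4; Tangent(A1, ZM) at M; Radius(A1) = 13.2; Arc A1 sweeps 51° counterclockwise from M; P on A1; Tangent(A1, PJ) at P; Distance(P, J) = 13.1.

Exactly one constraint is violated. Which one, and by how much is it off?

Distance(P, J) = 13.1 — off by 6.40.

Z = (0.00, 0.00) ✓; Z.y = 0.00, M.y = 0.00 ✓; |ZM| = 23.40 ✓; ∠(WM, MZ) = 90.00° ✓; |WM| = 13.20 ✓; bearing(W→P) − bearing(W→M) = 51.00° ✓; |WP| = 13.20 ✓; ∠(WP, PJ) = 90.00° ✓; |PJ| = 6.700 ✗.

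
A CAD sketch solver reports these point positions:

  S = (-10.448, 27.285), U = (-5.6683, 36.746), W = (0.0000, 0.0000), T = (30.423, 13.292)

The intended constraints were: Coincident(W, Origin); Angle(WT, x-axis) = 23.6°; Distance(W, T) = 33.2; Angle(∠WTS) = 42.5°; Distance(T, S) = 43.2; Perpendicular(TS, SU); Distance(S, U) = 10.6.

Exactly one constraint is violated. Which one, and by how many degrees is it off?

Perpendicular(TS, SU) — off by 7.90°.

W = (0.00, 0.00) ✓; WT at 23.60° ✓; |WT| = 33.20 ✓; ∠WTS = 42.50° ✓; |TS| = 43.20 ✓; ∠(TS, SU) = 97.90° ✗; |SU| = 10.60 ✓.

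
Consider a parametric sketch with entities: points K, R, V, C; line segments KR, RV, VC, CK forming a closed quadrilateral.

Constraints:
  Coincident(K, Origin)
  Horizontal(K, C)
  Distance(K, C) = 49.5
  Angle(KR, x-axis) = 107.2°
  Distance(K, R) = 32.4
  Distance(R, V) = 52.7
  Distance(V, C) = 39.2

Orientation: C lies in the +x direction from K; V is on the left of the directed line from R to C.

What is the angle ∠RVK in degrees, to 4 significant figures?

33.87°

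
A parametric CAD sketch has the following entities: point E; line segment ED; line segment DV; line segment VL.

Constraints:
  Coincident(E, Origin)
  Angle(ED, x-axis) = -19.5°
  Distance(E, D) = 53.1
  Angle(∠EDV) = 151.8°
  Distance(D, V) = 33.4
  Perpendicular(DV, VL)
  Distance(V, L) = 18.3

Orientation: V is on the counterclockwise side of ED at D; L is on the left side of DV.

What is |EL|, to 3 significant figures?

80.5

E is at the origin; ED runs at -19.5° with length 53.1, so D = 53.1·(cos -19.5°, sin -19.5°) = (50.1, -17.7). ∠EDV = 151.8°, so DV runs at -19.5° + (180° − 151.8°) = 8.70° from the x-axis; with |DV| = 33.4, V = D + 33.4·(cos 8.70°, sin 8.70°) = (83.1, -12.7). DV is perpendicular to VL; with |VL| = 18.3 on the left of DV, L = V + 18.3·(-0.151, 0.988) = (80.3, 5.42). Then |EL| = |L − E| = 80.5.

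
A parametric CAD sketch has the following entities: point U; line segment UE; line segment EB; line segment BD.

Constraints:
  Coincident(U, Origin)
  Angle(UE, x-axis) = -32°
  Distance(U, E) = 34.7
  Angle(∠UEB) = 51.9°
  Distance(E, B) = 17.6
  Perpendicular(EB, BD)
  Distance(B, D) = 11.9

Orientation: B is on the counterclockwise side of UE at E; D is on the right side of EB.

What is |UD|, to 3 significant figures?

39.4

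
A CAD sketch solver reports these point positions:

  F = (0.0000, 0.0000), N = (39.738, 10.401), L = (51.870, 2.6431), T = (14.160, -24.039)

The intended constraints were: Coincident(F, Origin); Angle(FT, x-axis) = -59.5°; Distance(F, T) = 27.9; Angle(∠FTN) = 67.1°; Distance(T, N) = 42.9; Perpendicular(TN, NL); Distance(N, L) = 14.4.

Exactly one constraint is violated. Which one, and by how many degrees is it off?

Perpendicular(TN, NL) — off by 4.00°.

F = (0.00, 0.00) ✓; FT at -59.50° ✓; |FT| = 27.90 ✓; ∠FTN = 67.10° ✓; |TN| = 42.90 ✓; ∠(TN, NL) = 86.00° ✗; |NL| = 14.40 ✓.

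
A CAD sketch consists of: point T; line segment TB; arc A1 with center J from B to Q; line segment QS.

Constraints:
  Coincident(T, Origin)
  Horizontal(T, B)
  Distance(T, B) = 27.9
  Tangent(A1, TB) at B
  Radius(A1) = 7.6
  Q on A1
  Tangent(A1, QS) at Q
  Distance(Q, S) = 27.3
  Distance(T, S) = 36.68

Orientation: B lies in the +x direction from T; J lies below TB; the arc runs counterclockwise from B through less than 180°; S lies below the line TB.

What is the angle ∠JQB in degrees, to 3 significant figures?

50.0°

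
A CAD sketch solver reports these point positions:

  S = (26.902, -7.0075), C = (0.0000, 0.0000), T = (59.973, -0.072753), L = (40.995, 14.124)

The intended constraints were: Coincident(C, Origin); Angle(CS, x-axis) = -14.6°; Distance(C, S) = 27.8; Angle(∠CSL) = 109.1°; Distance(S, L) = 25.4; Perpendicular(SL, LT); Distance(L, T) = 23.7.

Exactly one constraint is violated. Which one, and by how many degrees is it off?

Perpendicular(SL, LT) — off by 3.10°.

C = (0.00, 0.00) ✓; CS at -14.60° ✓; |CS| = 27.80 ✓; ∠CSL = 109.1° ✓; |SL| = 25.40 ✓; ∠(SL, LT) = 93.10° ✗; |LT| = 23.70 ✓.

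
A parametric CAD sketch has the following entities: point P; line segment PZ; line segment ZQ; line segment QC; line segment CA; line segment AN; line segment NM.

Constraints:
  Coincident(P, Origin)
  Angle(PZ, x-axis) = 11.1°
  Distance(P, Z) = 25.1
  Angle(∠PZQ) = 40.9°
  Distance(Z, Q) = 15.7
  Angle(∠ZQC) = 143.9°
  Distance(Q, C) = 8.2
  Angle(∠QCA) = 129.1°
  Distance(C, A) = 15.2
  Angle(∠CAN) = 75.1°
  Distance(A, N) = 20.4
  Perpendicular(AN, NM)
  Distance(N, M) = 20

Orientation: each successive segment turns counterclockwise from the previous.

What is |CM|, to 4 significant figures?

17.33

∠CAN = 75.1° gives AN at -17.90° from the x-axis; with |AN| = 20.4, N = (14.03, -7.312). AN is perpendicular to NM, so NM runs at 72.10°; with |NM| = 20.0, M = (20.18, 11.72). Then |CM| = |M − C| = 17.33.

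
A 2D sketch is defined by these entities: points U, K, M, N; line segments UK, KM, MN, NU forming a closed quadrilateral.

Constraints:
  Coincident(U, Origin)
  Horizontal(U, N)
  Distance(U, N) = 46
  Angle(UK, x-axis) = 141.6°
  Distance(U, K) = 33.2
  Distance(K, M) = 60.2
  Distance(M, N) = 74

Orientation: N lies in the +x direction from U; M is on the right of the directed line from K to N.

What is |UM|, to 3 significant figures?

42.4

Checks: |KM| = 60.20 ✓; |MN| = 74.00 ✓.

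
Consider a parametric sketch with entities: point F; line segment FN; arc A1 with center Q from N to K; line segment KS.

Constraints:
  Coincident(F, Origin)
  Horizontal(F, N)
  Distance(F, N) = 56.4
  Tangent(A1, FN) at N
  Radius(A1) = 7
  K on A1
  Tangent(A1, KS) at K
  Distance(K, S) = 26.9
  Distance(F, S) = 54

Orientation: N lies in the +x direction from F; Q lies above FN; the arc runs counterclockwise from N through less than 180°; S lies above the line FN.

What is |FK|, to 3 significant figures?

62.7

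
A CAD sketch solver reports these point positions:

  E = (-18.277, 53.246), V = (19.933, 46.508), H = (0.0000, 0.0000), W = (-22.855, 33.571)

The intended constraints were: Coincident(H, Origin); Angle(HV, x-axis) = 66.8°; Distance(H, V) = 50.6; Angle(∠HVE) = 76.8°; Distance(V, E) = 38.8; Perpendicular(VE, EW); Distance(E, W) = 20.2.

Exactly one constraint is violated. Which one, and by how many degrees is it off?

Perpendicular(VE, EW) — off by 3.10°.

H = (0.00, 0.00) ✓; HV at 66.80° ✓; |HV| = 50.60 ✓; ∠HVE = 76.80° ✓; |VE| = 38.80 ✓; ∠(VE, EW) = 86.90° ✗; |EW| = 20.20 ✓.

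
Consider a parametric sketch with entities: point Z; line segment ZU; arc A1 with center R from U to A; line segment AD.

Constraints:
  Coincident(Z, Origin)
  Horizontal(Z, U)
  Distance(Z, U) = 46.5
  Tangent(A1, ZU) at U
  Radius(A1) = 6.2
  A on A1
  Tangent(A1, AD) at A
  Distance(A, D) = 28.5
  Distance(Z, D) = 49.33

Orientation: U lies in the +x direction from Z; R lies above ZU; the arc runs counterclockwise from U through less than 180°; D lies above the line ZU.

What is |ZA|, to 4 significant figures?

52.58

Checks: |ZU| = 46.50 ✓; ∠(RU, UZ) = 90.00° ✓; |RU| = 6.200 ✓; |RA| = 6.200 ✓; ∠(RA, AD) = 90.00° ✓; |AD| = 28.50 ✓; |ZD| = 49.33 ✓.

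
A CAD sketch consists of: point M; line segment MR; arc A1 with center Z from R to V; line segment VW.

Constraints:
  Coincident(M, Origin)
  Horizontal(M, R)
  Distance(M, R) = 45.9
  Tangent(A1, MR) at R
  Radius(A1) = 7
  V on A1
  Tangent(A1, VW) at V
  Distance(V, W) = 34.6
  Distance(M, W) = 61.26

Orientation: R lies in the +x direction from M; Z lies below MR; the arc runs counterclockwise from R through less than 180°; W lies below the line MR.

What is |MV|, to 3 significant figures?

39.8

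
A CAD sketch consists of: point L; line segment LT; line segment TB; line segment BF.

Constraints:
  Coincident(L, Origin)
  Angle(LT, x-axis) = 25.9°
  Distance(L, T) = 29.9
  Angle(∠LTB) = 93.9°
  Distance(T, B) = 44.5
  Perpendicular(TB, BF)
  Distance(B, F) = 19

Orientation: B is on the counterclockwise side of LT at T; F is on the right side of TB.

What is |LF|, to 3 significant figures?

67.5

∠LTB = 93.9°, so TB runs at 25.9° + (180° − 93.9°) = 112° from the x-axis; with |TB| = 44.5, B = T + 44.5·(cos 112°, sin 112°) = (10.2, 54.3). TB ⟂ BF; with |BF| = 19.0 on the right of TB, F = B + 19.0·(0.927, 0.375) = (27.8, 61.4). Then |LF| = |F − L| = 67.5.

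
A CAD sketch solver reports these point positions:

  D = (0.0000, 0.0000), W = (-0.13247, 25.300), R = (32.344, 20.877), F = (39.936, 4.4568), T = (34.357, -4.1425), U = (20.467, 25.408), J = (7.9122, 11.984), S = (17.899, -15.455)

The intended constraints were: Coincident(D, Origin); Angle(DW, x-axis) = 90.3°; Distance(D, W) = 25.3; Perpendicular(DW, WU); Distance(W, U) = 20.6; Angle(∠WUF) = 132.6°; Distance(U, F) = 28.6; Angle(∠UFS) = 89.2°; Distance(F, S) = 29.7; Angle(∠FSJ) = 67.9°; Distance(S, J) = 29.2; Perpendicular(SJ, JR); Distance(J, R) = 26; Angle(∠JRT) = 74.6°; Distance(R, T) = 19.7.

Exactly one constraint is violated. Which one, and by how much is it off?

Distance(R, T) = 19.7 — off by 5.40.

D = (0.00, 0.00) ✓; DW at 90.30° ✓; |DW| = 25.30 ✓; ∠(DW, WU) = 90.00° ✓; |WU| = 20.60 ✓; ∠WUF = 132.6° ✓; |UF| = 28.60 ✓; ∠UFS = 89.20° ✓; |FS| = 29.70 ✓; ∠FSJ = 67.90° ✓; |SJ| = 29.20 ✓; ∠(SJ, JR) = 90.00° ✓; |JR| = 26.00 ✓; ∠JRT = 74.60° ✓; |RT| = 25.10 ✗.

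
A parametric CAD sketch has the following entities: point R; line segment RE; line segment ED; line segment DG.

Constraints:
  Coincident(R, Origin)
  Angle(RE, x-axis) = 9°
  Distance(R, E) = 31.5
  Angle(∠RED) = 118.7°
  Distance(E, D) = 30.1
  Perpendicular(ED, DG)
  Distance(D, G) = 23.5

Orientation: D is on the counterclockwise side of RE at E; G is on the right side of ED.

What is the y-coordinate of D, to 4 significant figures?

33.27

R is at the origin; RE runs at 9.0° with length 31.5, so E = 31.5·(cos 9.0°, sin 9.0°) = (31.11, 4.928). ∠RED = 118.7°, so ED runs at 9.0° + (180° − 118.7°) = 70.30° from the x-axis; with |ED| = 30.1, D = E + 30.1·(cos 70.30°, sin 70.30°) = (41.26, 33.27). So D.y = 33.27.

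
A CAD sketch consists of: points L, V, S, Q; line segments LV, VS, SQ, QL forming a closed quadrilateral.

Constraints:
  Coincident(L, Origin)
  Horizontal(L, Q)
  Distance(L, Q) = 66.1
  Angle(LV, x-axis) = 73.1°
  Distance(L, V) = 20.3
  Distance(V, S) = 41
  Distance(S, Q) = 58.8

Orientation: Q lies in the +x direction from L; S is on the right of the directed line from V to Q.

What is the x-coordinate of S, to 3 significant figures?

11.3

Checks: |VS| = 41.00 ✓; |SQ| = 58.80 ✓.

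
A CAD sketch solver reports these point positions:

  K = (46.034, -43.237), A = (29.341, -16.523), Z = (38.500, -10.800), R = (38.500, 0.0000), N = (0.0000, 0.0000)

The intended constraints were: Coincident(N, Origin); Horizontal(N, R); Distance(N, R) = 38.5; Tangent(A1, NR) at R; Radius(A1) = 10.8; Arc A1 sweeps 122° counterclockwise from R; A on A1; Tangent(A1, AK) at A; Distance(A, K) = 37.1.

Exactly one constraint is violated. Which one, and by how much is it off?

Distance(A, K) = 37.1 — off by 5.60.

N = (0.00, 0.00) ✓; N.y = 0.00, R.y = 0.00 ✓; |NR| = 38.50 ✓; ∠(ZR, RN) = 90.00° ✓; |ZR| = 10.80 ✓; bearing(Z→A) − bearing(Z→R) = 122.0° ✓; |ZA| = 10.80 ✓; ∠(ZA, AK) = 90.00° ✓; |AK| = 31.50 ✗.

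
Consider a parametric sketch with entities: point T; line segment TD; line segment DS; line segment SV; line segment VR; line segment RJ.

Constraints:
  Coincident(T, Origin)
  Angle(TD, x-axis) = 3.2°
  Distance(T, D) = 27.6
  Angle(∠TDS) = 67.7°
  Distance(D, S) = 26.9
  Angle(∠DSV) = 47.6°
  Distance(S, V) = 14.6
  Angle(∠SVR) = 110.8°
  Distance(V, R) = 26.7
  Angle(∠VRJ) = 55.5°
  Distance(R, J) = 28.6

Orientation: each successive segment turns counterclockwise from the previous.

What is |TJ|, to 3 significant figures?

40.9

T is at the origin; TD runs at 3.2° with length 27.6, so D = (27.6, 1.54). ∠TDS = 67.7° gives DS at 116° from the x-axis; with |DS| = 26.9, S = (16.0, 25.8). ∠DSV = 47.6° gives SV at -112° from the x-axis; with |SV| = 14.6, V = (10.5, 12.3). ∠SVR = 110.8° gives VR at -42.9° from the x-axis; with |VR| = 26.7, R = (30.0, -5.88). ∠VRJ = 55.5° gives RJ at 81.6° from the x-axis; with |RJ| = 28.6, J = (34.2, 22.4). Then |TJ| = |J − T| = 40.9.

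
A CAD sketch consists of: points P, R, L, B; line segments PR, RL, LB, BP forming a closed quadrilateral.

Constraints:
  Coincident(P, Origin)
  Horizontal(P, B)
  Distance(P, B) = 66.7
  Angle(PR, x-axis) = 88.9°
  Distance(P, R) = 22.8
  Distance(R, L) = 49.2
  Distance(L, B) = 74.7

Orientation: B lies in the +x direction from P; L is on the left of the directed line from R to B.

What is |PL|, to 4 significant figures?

69.50

P is at the origin; P and B share the same y with |PB| = 66.7 and B in +x, so B = (66.7, 0). PR runs at 88.9° with |PR| = 22.8, so R = (0.4377, 22.80). L is determined by |RL| = 49.2 and |LB| = 74.7 together: it lies at the intersection of circle(R, 49.2) and circle(B, 74.7). With |RB| = 70.07, the foot of the radical line on RB is 12.49 from R and the perpendicular offset is √(49.2² − 12.49²) = 47.59. Taking the left-of-RB solution: L = (27.73, 63.73).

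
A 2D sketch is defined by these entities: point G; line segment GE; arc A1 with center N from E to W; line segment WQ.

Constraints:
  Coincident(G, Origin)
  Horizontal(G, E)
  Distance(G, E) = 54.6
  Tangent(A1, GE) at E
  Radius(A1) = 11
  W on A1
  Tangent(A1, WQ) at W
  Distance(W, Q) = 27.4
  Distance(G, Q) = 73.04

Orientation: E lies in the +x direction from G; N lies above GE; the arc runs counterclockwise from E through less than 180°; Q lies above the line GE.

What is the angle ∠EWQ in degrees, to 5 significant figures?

130.59°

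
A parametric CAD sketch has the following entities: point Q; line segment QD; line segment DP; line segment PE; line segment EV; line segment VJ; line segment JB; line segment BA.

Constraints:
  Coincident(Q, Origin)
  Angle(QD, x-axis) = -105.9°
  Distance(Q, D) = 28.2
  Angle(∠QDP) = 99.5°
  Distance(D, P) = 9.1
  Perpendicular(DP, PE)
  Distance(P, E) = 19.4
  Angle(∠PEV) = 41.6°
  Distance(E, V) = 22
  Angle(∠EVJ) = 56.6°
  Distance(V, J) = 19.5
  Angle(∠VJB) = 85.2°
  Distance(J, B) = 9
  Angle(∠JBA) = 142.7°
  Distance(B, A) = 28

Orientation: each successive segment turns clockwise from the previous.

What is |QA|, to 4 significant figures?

5.682

Q is at the origin; QD runs at -105.9° with length 28.2, so D = (-7.726, -27.12). ∠QDP = 99.5° gives DP at 173.6° from the x-axis; with |DP| = 9.1, P = (-16.77, -26.11). DP ⟂ PE, so PE runs at 83.60°; with |PE| = 19.4, E = (-14.61, -6.828). ∠PEV = 41.6° gives EV at -54.80° from the x-axis; with |EV| = 22.0, V = (-1.925, -24.80). ∠EVJ = 56.6° gives VJ at -178.2° from the x-axis; with |VJ| = 19.5, J = (-21.42, -25.42). ∠VJB = 85.2° gives JB at 87.00° from the x-axis; with |JB| = 9.0, B = (-20.94, -16.43). ∠JBA = 142.7° gives BA at 49.70° from the x-axis; with |BA| = 28.0, A = (-2.834, 4.925). Then |QA| = |A − Q| = 5.682.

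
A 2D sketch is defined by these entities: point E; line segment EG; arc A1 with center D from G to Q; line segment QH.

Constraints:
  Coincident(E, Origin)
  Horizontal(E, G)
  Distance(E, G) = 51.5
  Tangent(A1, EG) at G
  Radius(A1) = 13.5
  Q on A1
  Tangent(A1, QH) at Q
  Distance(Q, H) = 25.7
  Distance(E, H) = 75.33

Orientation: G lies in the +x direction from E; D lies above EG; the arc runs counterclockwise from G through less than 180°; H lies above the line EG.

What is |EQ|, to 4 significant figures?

66.48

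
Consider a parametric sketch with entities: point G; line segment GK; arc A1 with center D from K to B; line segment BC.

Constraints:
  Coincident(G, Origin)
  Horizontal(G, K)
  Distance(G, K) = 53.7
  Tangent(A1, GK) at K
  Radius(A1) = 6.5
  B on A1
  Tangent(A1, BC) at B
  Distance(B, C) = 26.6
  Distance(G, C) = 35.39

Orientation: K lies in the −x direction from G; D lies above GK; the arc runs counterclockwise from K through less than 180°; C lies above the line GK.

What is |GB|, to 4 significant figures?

49.38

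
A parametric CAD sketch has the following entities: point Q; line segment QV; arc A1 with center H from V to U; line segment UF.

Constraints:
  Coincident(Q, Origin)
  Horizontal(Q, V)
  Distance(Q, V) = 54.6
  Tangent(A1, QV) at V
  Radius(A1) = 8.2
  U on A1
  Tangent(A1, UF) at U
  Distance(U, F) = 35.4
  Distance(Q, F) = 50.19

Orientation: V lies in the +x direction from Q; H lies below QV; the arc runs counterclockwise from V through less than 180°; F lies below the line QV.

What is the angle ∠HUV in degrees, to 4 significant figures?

56.48°

Q is at the origin; QV is horizontal with |QV| = 54.6 and V on the +x side, so V = (54.60, 0.000). The tangent condition forces HV to be normal to QV, so H = V + (0, -8.2) = (54.60, -8.200). Since HU ⟂ UF (tangency), |HF| = √(8.2² + 35.4²) = 36.34 regardless of where U sits on A1. So F lies on both circle(Q, 50.19) and circle(H, 36.34); the below-QV intersection is F = (33.25, -37.60). U is the foot of the tangent from F: U = (47.05, -5.003).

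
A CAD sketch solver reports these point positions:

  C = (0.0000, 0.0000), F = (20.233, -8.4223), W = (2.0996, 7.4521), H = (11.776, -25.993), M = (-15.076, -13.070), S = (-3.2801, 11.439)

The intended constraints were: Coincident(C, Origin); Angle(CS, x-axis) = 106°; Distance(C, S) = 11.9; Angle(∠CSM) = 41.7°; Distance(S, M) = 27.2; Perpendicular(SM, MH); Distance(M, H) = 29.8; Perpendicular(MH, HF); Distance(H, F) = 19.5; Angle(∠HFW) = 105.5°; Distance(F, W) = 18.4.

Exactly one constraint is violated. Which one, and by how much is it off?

Distance(F, W) = 18.4 — off by 5.70.

C = (0.00, 0.00) ✓; CS at 106.0° ✓; |CS| = 11.90 ✓; ∠CSM = 41.70° ✓; |SM| = 27.20 ✓; ∠(SM, MH) = 90.00° ✓; |MH| = 29.80 ✓; ∠(MH, HF) = 90.00° ✓; |HF| = 19.50 ✓; ∠HFW = 105.5° ✓; |FW| = 24.10 ✗.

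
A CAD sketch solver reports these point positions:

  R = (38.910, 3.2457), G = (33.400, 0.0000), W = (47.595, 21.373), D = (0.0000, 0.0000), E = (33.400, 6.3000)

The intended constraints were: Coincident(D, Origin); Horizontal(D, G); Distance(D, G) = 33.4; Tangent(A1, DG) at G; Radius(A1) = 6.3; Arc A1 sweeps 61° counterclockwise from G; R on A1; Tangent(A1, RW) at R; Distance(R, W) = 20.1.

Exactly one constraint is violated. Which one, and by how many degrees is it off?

Tangent(A1, RW) at R — off by 3.40°.

D = (0.00, 0.00) ✓; D.y = 0.00, G.y = 0.00 ✓; |DG| = 33.40 ✓; ∠(EG, GD) = 90.00° ✓; |EG| = 6.300 ✓; bearing(E→R) − bearing(E→G) = 61.00° ✓; |ER| = 6.300 ✓; ∠(ER, RW) = 86.60° ✗; |RW| = 20.10 ✓.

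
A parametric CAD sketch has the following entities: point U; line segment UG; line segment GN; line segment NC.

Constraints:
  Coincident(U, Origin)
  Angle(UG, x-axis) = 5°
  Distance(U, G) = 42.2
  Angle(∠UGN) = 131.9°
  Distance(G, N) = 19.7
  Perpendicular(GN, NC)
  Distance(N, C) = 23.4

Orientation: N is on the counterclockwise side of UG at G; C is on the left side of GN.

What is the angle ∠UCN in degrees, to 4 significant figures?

99.50°

U is at the origin; UG runs at 5.0° with length 42.2, so G = 42.2·(cos 5.0°, sin 5.0°) = (42.04, 3.678). ∠UGN = 131.9°, so GN runs at 5.0° + (180° − 131.9°) = 53.10° from the x-axis; with |GN| = 19.7, N = G + 19.7·(cos 53.10°, sin 53.10°) = (53.87, 19.43). GN ⟂ NC; with |NC| = 23.4 on the left of GN, C = N + 23.4·(-0.7997, 0.6004) = (35.16, 33.48). Then cos ∠UCN = CU·CN / (|CU||CN|), giving 99.50°.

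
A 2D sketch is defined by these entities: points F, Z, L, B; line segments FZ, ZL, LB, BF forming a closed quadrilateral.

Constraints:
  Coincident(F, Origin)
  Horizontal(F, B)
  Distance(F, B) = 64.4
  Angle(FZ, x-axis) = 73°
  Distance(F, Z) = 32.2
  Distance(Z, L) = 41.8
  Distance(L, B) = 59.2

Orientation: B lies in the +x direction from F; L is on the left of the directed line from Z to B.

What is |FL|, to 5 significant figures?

70.222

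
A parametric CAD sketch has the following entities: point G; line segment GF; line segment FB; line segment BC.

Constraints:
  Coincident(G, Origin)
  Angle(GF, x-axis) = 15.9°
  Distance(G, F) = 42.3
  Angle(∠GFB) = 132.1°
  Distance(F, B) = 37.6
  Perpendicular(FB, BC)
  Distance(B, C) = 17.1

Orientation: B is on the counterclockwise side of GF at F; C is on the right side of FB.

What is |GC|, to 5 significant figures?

81.862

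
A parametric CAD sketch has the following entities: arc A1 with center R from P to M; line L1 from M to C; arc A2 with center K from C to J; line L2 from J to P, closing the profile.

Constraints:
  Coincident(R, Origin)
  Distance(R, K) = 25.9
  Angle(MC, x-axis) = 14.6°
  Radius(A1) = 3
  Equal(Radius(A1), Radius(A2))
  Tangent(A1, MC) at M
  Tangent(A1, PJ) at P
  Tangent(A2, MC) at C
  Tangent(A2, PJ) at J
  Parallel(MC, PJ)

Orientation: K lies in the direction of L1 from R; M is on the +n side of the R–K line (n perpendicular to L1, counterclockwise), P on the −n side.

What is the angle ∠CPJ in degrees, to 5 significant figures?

13.043°

The slot axis is L1's direction at 14.6°, so u = (cos 14.6°, sin 14.6°) = (0.96771, 0.25207) and n = (−sin 14.6°, cos 14.6°) = (-0.25207, 0.96771). R is at the origin and K lies 25.9 along u from R, so K = 25.9·u = (25.064, 6.5286). Tangency of A1 to both parallel lines with radius 3.0 puts M and P at R ± 3.0·n: M = (-0.75621, 2.9031), P = (0.75621, -2.9031). Equal radii place C and J the same way about K: C = K + 3.0·n = (24.307, 9.4317), J = K − 3.0·n = (25.820, 3.6255). Then cos ∠CPJ = PC·PJ / (|PC||PJ|), giving 13.043°.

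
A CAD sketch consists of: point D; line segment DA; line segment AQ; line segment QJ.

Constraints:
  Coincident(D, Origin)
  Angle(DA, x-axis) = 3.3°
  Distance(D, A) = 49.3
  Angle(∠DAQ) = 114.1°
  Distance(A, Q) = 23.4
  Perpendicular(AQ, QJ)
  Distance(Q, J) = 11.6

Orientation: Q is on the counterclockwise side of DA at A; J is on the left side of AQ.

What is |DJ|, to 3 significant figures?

54.9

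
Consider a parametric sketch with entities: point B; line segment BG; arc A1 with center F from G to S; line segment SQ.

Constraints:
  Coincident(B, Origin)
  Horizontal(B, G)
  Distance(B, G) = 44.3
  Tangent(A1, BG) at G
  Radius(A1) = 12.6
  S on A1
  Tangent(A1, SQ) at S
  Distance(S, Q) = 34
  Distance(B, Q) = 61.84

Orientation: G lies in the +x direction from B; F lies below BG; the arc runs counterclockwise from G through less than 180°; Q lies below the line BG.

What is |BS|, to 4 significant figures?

35.30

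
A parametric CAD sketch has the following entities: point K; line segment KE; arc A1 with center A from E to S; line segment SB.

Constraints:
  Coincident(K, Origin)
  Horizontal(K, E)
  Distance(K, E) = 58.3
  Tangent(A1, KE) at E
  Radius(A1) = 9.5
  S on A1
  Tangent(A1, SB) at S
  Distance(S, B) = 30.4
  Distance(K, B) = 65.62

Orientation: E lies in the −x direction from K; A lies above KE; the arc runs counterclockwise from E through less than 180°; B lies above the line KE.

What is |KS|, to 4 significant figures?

49.92

K is at the origin; KE is horizontal with |KE| = 58.3 and E on the −x side, so E = (-58.30, 0.000). The tangent condition forces AE to be normal to KE, so A = E + (0, 9.5) = (-58.30, 9.500). Since AS ⟂ SB (tangency), |AB| = √(9.5² + 30.4²) = 31.85 regardless of where S sits on A1. So B lies on both circle(K, 65.62) and circle(A, 31.85); the above-KE intersection is B = (-51.53, 40.62). S is the foot of the tangent from B: S = (-48.84, 10.34).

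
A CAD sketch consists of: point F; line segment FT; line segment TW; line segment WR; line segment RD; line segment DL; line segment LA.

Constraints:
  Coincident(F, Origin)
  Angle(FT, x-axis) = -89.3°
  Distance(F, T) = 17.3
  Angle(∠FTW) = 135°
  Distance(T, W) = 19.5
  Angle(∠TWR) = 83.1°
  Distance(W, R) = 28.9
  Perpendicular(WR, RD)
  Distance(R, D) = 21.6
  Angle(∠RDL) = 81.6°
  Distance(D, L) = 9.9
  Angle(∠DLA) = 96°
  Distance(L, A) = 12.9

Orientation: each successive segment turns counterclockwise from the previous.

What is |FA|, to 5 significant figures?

23.065

∠RDL = 81.6° gives DL at -119.00° from the x-axis; with |DL| = 9.9, L = (9.7616, -3.4986). ∠DLA = 96.0° gives LA at -35.000° from the x-axis; with |LA| = 12.9, A = (20.329, -10.898). Then |FA| = |A − F| = 23.065.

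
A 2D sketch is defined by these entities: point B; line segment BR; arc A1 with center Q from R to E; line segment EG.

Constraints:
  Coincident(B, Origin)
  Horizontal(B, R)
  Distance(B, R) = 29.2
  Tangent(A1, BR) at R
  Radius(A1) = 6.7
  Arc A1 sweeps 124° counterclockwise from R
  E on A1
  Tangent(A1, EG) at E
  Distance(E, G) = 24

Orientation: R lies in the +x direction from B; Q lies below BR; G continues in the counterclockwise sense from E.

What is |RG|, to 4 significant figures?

31.35

B is at the origin; B and R share the same y with |BR| = 29.2 and R on the +x side, so R = (29.20, 0.000). Tangency of A1 to BR means the radius QR is perpendicular to BR, so Q = R + (0, -6.7) = (29.20, -6.700). On A1, R sits at bearing 90° from Q; a 124° counterclockwise sweep puts E at bearing 214°, so E = Q + 6.7·(cos 214°, sin 214°) = (23.65, -10.45). A1 meets EG tangentially, so QE is at right angles to EG, so EG runs along (−sin 214°, cos 214°); with |EG| = 24.0, G = (37.07, -30.34). Then |RG| = |G − R| = 31.35.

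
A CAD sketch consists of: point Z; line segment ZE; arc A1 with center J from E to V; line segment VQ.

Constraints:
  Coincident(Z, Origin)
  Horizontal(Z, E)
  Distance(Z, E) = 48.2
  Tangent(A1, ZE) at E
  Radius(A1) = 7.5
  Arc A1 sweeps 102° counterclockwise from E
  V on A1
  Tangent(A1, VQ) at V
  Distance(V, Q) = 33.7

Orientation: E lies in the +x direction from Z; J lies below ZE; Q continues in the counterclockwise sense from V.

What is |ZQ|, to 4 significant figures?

63.70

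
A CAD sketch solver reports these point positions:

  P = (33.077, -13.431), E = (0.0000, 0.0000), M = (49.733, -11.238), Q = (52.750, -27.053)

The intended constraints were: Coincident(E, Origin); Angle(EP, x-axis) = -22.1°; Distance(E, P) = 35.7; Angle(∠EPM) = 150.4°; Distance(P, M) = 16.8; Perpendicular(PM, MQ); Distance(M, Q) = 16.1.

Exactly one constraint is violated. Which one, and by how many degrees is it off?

Perpendicular(PM, MQ) — off by 3.30°.

E = (0.00, 0.00) ✓; EP at -22.10° ✓; |EP| = 35.70 ✓; ∠EPM = 150.4° ✓; |PM| = 16.80 ✓; ∠(PM, MQ) = 86.70° ✗; |MQ| = 16.10 ✓.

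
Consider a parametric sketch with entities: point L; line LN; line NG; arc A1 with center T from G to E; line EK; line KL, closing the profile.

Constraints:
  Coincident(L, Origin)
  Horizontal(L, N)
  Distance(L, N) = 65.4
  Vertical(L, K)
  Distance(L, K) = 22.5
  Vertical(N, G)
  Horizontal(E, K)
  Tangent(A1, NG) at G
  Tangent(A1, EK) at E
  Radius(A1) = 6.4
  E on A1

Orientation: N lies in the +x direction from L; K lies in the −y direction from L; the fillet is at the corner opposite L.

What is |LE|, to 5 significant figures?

63.145

L is at the origin; L and N share the same y with |LN| = 65.4 and N on the +x side, so N = (65.400, 0.0000). LK is vertical with |LK| = 22.5 and K on the −y side, so K = (0.0000, -22.500). The virtual corner opposite L is at (65.400, -22.500). The tangent condition forces TG to be normal to NG and tangency of A1 to EK means the radius TE is perpendicular to EK, with radius 6.4, so the center T sits 6.4 in from both sides at T = (59.000, -16.100). That places the tangent points at G = (65.400, -16.100) on NG and E = (59.000, -22.500) on EK. Then |LE| = |E − L| = 63.145.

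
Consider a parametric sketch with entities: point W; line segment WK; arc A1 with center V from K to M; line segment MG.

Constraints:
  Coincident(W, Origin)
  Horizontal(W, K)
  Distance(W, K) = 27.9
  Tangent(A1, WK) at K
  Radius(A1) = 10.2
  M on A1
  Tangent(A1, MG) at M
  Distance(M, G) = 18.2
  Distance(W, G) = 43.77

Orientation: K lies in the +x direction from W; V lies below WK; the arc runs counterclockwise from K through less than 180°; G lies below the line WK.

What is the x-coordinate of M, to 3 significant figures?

19.9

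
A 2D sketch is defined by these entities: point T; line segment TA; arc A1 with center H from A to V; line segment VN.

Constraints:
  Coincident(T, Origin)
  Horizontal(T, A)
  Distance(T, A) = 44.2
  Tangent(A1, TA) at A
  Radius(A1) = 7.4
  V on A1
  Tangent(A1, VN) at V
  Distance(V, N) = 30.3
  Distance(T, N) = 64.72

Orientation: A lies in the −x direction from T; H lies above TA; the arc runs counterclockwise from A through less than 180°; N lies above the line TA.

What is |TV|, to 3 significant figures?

39.4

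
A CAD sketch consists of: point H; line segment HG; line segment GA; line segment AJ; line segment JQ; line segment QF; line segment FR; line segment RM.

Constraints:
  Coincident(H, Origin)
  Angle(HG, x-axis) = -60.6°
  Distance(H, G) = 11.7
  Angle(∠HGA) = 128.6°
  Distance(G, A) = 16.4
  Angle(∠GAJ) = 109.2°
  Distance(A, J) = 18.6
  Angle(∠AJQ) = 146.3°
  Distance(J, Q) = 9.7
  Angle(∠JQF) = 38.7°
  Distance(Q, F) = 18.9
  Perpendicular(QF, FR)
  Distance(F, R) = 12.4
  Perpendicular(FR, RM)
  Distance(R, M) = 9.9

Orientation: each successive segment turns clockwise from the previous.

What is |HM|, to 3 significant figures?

35.3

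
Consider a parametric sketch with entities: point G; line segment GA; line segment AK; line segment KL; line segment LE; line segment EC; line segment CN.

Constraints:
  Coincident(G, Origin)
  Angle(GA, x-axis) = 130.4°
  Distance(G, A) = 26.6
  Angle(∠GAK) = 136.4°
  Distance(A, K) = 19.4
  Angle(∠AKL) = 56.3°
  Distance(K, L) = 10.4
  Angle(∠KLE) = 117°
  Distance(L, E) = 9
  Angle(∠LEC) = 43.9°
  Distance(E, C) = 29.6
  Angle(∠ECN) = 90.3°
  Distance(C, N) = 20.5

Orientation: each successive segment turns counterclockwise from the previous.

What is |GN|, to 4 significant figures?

61.27

G is at the origin; GA runs at 130.4° with length 26.6, so A = (-17.24, 20.26). ∠GAK = 136.4° gives AK at 174.0° from the x-axis; with |AK| = 19.4, K = (-36.53, 22.28). ∠AKL = 56.3° gives KL at -62.30° from the x-axis; with |KL| = 10.4, L = (-31.70, 13.08). ∠KLE = 117.0° gives LE at 0.7000° from the x-axis; with |LE| = 9.0, E = (-22.70, 13.19). ∠LEC = 43.9° gives EC at 136.8° from the x-axis; with |EC| = 29.6, C = (-44.28, 33.45). ∠ECN = 90.3° gives CN at -133.5° from the x-axis; with |CN| = 20.5, N = (-58.39, 18.58). Then |GN| = |N − G| = 61.27.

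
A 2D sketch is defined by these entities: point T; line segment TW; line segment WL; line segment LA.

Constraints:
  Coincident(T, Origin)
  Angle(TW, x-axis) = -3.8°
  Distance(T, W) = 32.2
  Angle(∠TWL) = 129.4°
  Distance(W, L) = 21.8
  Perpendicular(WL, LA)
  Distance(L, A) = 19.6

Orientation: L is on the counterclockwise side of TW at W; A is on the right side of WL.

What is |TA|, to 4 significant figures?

61.34

T is at the origin; TW runs at -3.8° with length 32.2, so W = 32.2·(cos -3.8°, sin -3.8°) = (32.13, -2.134). ∠TWL = 129.4°, so WL runs at -3.8° + (180° − 129.4°) = 46.80° from the x-axis; with |WL| = 21.8, L = W + 21.8·(cos 46.80°, sin 46.80°) = (47.05, 13.76). The perpendicularity gives LA at right angles to WL; with |LA| = 19.6 on the right of WL, A = L + 19.6·(0.7290, -0.6845) = (61.34, 0.3404). Then |TA| = |A − T| = 61.34.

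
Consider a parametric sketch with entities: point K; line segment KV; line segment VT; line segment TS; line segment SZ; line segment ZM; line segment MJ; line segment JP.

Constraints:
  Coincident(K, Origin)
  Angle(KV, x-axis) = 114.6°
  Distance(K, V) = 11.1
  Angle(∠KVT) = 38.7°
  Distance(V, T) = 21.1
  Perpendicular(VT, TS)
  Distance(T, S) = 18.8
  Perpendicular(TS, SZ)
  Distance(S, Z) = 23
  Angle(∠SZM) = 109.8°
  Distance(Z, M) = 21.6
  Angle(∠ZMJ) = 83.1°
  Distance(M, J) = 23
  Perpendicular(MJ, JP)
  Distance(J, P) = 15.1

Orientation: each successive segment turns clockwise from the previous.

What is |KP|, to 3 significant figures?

7.99

∠ZMJ = 83.1° gives MJ at -13.8° from the x-axis; with |MJ| = 23.0, J = (10.2, 10.1). The perpendicularity gives JP at right angles to MJ, so JP runs at -104°; with |JP| = 15.1, P = (6.56, -4.56). Then |KP| = |P − K| = 7.99.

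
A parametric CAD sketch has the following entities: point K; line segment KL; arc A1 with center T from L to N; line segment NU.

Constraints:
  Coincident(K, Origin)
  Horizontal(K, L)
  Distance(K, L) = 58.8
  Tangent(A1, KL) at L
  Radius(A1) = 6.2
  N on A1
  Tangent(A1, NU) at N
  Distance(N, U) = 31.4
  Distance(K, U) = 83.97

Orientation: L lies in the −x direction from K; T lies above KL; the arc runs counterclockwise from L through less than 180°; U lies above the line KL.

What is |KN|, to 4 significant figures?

55.63

Checks: |TN| = 6.200 ✓; ∠(TN, NU) = 90.00° ✓; |NU| = 31.40 ✓; |KU| = 83.97 ✓.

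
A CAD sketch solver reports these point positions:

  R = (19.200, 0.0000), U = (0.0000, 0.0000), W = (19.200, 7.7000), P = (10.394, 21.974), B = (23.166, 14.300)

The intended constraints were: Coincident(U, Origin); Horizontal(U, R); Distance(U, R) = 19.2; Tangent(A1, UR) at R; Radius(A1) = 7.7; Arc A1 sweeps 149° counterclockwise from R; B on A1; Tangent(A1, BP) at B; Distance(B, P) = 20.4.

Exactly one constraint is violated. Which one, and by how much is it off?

Distance(B, P) = 20.4 — off by 5.50.

U = (0.00, 0.00) ✓; U.y = 0.00, R.y = 0.00 ✓; |UR| = 19.20 ✓; ∠(WR, RU) = 90.00° ✓; |WR| = 7.700 ✓; bearing(W→B) − bearing(W→R) = 149.0° ✓; |WB| = 7.700 ✓; ∠(WB, BP) = 90.00° ✓; |BP| = 14.90 ✗.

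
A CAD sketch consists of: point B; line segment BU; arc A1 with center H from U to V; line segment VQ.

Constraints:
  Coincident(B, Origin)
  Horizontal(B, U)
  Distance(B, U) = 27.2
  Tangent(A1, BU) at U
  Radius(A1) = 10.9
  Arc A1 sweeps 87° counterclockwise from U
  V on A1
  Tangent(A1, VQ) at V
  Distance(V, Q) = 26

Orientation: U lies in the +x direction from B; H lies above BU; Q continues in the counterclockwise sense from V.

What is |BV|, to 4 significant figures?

39.46

B is at the origin; B and U share the same y with |BU| = 27.2 and U on the +x side, so U = (27.20, 0.000). A1 meets BU tangentially, so HU is at right angles to BU, so H = U + (0, 10.9) = (27.20, 10.90). On A1, U sits at bearing -90° from H; an 87° counterclockwise sweep puts V at bearing -3°, so V = H + 10.9·(cos -3°, sin -3°) = (38.09, 10.33). Then |BV| = |V − B| = 39.46.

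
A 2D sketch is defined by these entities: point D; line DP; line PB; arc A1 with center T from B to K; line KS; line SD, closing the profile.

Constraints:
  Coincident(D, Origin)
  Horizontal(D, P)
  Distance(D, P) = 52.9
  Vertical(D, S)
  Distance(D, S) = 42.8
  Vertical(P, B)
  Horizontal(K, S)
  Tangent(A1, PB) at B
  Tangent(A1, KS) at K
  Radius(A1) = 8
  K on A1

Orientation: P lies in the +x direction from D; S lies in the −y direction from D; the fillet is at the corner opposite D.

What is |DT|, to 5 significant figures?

56.807

D is at the origin; D and P share the same y with |DP| = 52.9 and P on the +x side, so P = (52.900, 0.0000). D and S share the same x with |DS| = 42.8 and S on the −y side, so S = (0.0000, -42.800). The virtual corner opposite D is at (52.900, -42.800). Tangency of A1 to PB means the radius TB is perpendicular to PB and since A1 is tangent to KS there, TK ⟂ KS, with radius 8.0, so the center T sits 8.0 in from both sides at T = (44.900, -34.800). Then |DT| = |T − D| = 56.807.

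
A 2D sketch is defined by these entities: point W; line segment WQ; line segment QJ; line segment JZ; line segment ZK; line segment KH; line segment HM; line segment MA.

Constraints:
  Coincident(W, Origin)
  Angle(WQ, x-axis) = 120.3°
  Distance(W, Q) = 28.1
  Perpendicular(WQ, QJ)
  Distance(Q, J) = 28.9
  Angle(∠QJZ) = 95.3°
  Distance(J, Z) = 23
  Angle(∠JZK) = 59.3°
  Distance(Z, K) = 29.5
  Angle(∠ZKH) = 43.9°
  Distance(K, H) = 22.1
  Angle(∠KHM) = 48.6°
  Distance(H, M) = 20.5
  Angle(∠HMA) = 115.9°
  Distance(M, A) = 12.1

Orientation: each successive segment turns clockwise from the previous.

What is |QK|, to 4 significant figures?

11.14

W is at the origin; WQ runs at 120.3° with length 28.1, so Q = (-14.18, 24.26). The perpendicularity gives QJ at right angles to WQ, so QJ runs at 30.30°; with |QJ| = 28.9, J = (10.77, 38.84). ∠QJZ = 95.3° gives JZ at -54.40° from the x-axis; with |JZ| = 23.0, Z = (24.16, 20.14). ∠JZK = 59.3° gives ZK at -175.1° from the x-axis; with |ZK| = 29.5, K = (-5.228, 17.62). Then |QK| = |K − Q| = 11.14.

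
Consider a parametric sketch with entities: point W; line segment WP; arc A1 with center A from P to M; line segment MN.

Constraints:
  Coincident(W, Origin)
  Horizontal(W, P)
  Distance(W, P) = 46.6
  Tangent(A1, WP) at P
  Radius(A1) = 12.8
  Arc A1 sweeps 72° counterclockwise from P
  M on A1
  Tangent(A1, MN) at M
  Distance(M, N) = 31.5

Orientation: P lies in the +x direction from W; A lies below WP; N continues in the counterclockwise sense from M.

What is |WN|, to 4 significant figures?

45.99

W is at the origin; WP is horizontal with |WP| = 46.6 and P on the +x side, so P = (46.60, 0.000). Tangency of A1 to WP means the radius AP is perpendicular to WP, so A = P + (0, -12.8) = (46.60, -12.80). On A1, P sits at bearing 90° from A; a 72° counterclockwise sweep puts M at bearing 162°, so M = A + 12.8·(cos 162°, sin 162°) = (34.43, -8.845). The tangent condition forces AM to be normal to MN, so MN runs along (−sin 162°, cos 162°); with |MN| = 31.5, N = (24.69, -38.80). Then |WN| = |N − W| = 45.99.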